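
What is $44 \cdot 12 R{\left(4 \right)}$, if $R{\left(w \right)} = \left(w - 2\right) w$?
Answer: $4224$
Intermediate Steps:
$R{\left(w \right)} = w \left(-2 + w\right)$ ($R{\left(w \right)} = \left(-2 + w\right) w = w \left(-2 + w\right)$)
$44 \cdot 12 R{\left(4 \right)} = 44 \cdot 12 \cdot 4 \left(-2 + 4\right) = 528 \cdot 4 \cdot 2 = 528 \cdot 8 = 4224$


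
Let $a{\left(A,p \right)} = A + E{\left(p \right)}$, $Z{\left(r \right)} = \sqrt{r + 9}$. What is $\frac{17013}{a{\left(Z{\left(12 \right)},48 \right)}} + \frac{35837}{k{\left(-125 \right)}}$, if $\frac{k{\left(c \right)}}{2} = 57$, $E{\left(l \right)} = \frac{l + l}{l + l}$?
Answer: $- \frac{611371}{1140} + \frac{17013 \sqrt{21}}{20} \approx 3361.9$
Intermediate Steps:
$E{\left(l \right)} = 1$ ($E{\left(l \right)} = \frac{2 l}{2 l} = 2 l \frac{1}{2 l} = 1$)
$k{\left(c \right)} = 114$ ($k{\left(c \right)} = 2 \cdot 57 = 114$)
$Z{\left(r \right)} = \sqrt{9 + r}$
$a{\left(A,p \right)} = 1 + A$ ($a{\left(A,p \right)} = A + 1 = 1 + A$)
$\frac{17013}{a{\left(Z{\left(12 \right)},48 \right)}} + \frac{35837}{k{\left(-125 \right)}} = \frac{17013}{1 + \sqrt{9 + 12}} + \frac{35837}{114} = \frac{17013}{1 + \sqrt{21}} + 35837 \cdot \frac{1}{114} = \frac{17013}{1 + \sqrt{21}} + \frac{35837}{114} = \frac{35837}{114} + \frac{17013}{1 + \sqrt{21}}$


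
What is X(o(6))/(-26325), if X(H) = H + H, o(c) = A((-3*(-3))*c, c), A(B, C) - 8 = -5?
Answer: -2/8775 ≈ -0.00022792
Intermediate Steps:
A(B, C) = 3 (A(B, C) = 8 - 5 = 3)
o(c) = 3
X(H) = 2*H
X(o(6))/(-26325) = (2*3)/(-26325) = 6*(-1/26325) = -2/8775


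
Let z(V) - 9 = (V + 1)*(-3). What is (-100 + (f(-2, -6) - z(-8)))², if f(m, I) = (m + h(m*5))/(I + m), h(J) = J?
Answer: 66049/4 ≈ 16512.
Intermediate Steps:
f(m, I) = 6*m/(I + m) (f(m, I) = (m + m*5)/(I + m) = (m + 5*m)/(I + m) = (6*m)/(I + m) = 6*m/(I + m))
z(V) = 6 - 3*V (z(V) = 9 + (V + 1)*(-3) = 9 + (1 + V)*(-3) = 9 + (-3 - 3*V) = 6 - 3*V)
(-100 + (f(-2, -6) - z(-8)))² = (-100 + (6*(-2)/(-6 - 2) - (6 - 3*(-8))))² = (-100 + (6*(-2)/(-8) - (6 + 24)))² = (-100 + (6*(-2)*(-⅛) - 1*30))² = (-100 + (3/2 - 30))² = (-100 - 57/2)² = (-257/2)² = 66049/4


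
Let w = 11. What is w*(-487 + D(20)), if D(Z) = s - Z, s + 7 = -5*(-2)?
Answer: -5544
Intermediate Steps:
s = 3 (s = -7 - 5*(-2) = -7 + 10 = 3)
D(Z) = 3 - Z
w*(-487 + D(20)) = 11*(-487 + (3 - 1*20)) = 11*(-487 + (3 - 20)) = 11*(-487 - 17) = 11*(-504) = -5544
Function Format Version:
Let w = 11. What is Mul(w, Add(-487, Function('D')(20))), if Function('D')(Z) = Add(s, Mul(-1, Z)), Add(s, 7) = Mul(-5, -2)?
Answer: -5544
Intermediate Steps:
s = 3 (s = Add(-7, Mul(-5, -2)) = Add(-7, 10) = 3)
Function('D')(Z) = Add(3, Mul(-1, Z))
Mul(w, Add(-487, Function('D')(20))) = Mul(11, Add(-487, Add(3, Mul(-1, 20)))) = Mul(11, Add(-487, Add(3, -20))) = Mul(11, Add(-487, -17)) = Mul(11, -504) = -5544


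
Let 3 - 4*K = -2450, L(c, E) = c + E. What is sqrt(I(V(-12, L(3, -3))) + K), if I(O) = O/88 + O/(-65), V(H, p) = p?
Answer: sqrt(2453)/2 ≈ 24.764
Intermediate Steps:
L(c, E) = E + c
K = 2453/4 (K = 3/4 - 1/4*(-2450) = 3/4 + 1225/2 = 2453/4 ≈ 613.25)
I(O) = -23*O/5720 (I(O) = O*(1/88) + O*(-1/65) = O/88 - O/65 = -23*O/5720)
sqrt(I(V(-12, L(3, -3))) + K) = sqrt(-23*(-3 + 3)/5720 + 2453/4) = sqrt(-23/5720*0 + 2453/4) = sqrt(0 + 2453/4) = sqrt(2453/4) = sqrt(2453)/2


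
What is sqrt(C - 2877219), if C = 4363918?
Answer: sqrt(1486699) ≈ 1219.3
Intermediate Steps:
sqrt(C - 2877219) = sqrt(4363918 - 2877219) = sqrt(1486699)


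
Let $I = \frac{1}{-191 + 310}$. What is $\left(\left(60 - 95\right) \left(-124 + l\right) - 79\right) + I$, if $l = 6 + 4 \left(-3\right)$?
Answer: $\frac{532050}{119} \approx 4471.0$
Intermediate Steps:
$I = \frac{1}{119} \approx 0.0084034$
$l = -6$ ($l = 6 - 12 = -6$)
$\left(\left(60 - 95\right) \left(-124 + l\right) - 79\right) + I = \left(\left(60 - 95\right) \left(-124 - 6\right) - 79\right) + \frac{1}{119} = \left(\left(-35\right) \left(-130\right) - 79\right) + \frac{1}{119} = \left(4550 - 79\right) + \frac{1}{119} = 4471 + \frac{1}{119} = \frac{532050}{119}$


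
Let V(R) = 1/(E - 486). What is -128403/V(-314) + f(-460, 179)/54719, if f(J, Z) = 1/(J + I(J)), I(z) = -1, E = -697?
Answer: 3831766115968790/25225459 ≈ 1.5190e+8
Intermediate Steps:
V(R) = -1/1183 (V(R) = 1/(-697 - 486) = 1/(-1183) = -1/1183)
f(J, Z) = 1/(-1 + J) (f(J, Z) = 1/(J - 1) = 1/(-1 + J))
-128403/V(-314) + f(-460, 179)/54719 = -128403/(-1/1183) + 1/(-1 - 460*54719) = -128403*(-1183) + (1/54719)/(-461) = 151900749 - 1/461*1/54719 = 151900749 - 1/25225459 = 3831766115968790/25225459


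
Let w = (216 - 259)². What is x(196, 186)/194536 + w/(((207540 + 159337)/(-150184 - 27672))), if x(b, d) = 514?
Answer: -4569578031429/5097913148 ≈ -896.36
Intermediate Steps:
w = 1849 (w = (-43)² = 1849)
x(196, 186)/194536 + w/(((207540 + 159337)/(-150184 - 27672))) = 514/194536 + 1849/(((207540 + 159337)/(-150184 - 27672))) = 514*(1/194536) + 1849/((366877/(-177856))) = 257/97268 + 1849/((366877*(-1/177856))) = 257/97268 + 1849/(-52411/25408) = 257/97268 + 1849*(-25408/52411) = 257/97268 - 46979392/52411 = -4569578031429/5097913148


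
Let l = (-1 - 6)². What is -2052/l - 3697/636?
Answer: -1486225/31164 ≈ -47.690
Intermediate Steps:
l = 49 (l = (-7)² = 49)
-2052/l - 3697/636 = -2052/49 - 3697/636 = -1486225/31164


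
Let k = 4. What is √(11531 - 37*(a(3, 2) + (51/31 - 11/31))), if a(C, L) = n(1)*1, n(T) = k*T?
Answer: √10893183/31 ≈ 106.47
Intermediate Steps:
n(T) = 4*T
a(C, L) = 4 (a(C, L) = (4*1)*1 = 4*1 = 4)
√(11531 - 37*(a(3, 2) + (51/31 - 11/31))) = √(11531 - 37*(4 + (51/31 - 11/31))) = √(11531 - 37*(4 + 40/31)) = √(11531 - 37*164/31) = √(11531 - 6068/31) = √(351393/31) = √10893183/31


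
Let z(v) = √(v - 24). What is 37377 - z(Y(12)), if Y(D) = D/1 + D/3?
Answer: 37377 - 2*I*√2 ≈ 37377.0 - 2.8284*I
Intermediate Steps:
Y(D) = 4*D/3 (Y(D) = D*1 + D*(⅓) = D + D/3 = 4*D/3)
z(v) = √(-24 + v)
37377 - z(Y(12)) = 37377 - √(-24 + (4/3)*12) = 37377 - √(-24 + 16) = 37377 - √(-8) = 37377 - 2*I*√2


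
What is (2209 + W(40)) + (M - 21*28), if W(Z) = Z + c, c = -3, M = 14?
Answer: 1672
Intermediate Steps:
W(Z) = -3 + Z (W(Z) = Z - 3 = -3 + Z)
(2209 + W(40)) + (M - 21*28) = (2209 + (-3 + 40)) + (14 - 21*28) = (2209 + 37) + (14 - 588) = 2246 - 574 = 1672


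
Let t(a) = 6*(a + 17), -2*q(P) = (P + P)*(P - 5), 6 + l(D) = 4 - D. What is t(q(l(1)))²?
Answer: 1764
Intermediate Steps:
l(D) = -2 - D (l(D) = -6 + (4 - D) = -2 - D)
q(P) = -P*(-5 + P) (q(P) = -(P + P)*(P - 5)/2 = -2*P*(-5 + P)/2 = -P*(-5 + P))
t(a) = 102 + 6*a (t(a) = 6*(17 + a) = 102 + 6*a)
t(q(l(1)))² = (102 + 6*((-2 - 1*1)*(5 - (-2 - 1*1))))² = (102 + 6*((-2 - 1)*(5 - (-2 - 1))))² = (102 + 6*(-3*(5 - 1*(-3))))² = (102 + 6*(-3*(5 + 3)))² = (102 + 6*(-3*8))² = (102 + 6*(-24))² = (102 - 144)² = (-42)² = 1764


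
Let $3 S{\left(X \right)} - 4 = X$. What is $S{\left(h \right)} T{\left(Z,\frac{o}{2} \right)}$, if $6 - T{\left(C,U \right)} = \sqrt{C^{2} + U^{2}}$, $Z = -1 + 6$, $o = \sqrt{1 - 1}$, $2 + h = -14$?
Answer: $-4$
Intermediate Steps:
$h = -16$ ($h = -2 - 14 = -16$)
$S{\left(X \right)} = \frac{4}{3} + \frac{X}{3}$
$o = 0$ ($o = \sqrt{0} = 0$)
$Z = 5$
$T{\left(C,U \right)} = 6 - \sqrt{C^{2} + U^{2}}$
$S{\left(h \right)} T{\left(Z,\frac{o}{2} \right)} = \left(\frac{4}{3} + \frac{1}{3} \left(-16\right)\right) \left(6 - \sqrt{5^{2} + \left(\frac{0}{2}\right)^{2}}\right) = \left(\frac{4}{3} - \frac{16}{3}\right) \left(6 - \sqrt{25 + \left(0 \cdot \frac{1}{2}\right)^{2}}\right) = - 4 \left(6 - \sqrt{25 + 0^{2}}\right) = - 4 \left(6 - \sqrt{25 + 0}\right) = - 4 \left(6 - \sqrt{25}\right) = - 4 \left(6 - 5\right) = \left(-4\right) 1 = -4$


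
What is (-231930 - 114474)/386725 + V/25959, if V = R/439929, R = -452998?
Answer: -565164194869942/630920673200925 ≈ -0.89578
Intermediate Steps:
V = -64714/62847 (V = -452998/439929 = -452998*1/439929 = -64714/62847 ≈ -1.0297)
(-231930 - 114474)/386725 + V/25959 = (-231930 - 114474)/386725 - 64714/62847/25959 = -346404*1/386725 - 64714/62847*1/25959 = -346404/386725 - 64714/1631445273 = -565164194869942/630920673200925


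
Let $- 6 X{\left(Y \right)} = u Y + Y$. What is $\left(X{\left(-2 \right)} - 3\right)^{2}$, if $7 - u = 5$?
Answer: $4$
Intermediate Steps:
$u = 2$ ($u = 7 - 5 = 2$)
$X{\left(Y \right)} = - \frac{Y}{2}$ ($X{\left(Y \right)} = - \frac{2 Y + Y}{6} = - \frac{3 Y}{6} = - \frac{Y}{2}$)
$\left(X{\left(-2 \right)} - 3\right)^{2} = \left(\left(- \frac{1}{2}\right) \left(-2\right) - 3\right)^{2} = \left(1 - 3\right)^{2} = \left(-2\right)^{2} = 4$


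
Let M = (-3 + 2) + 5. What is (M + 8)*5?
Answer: 60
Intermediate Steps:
M = 4 (M = -1 + 5 = 4)
(M + 8)*5 = (4 + 8)*5 = 12*5 = 60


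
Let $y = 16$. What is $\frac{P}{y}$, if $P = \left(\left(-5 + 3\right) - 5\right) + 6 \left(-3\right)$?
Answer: $- \frac{25}{16} \approx -1.5625$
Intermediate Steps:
$P = -25$ ($P = \left(-2 - 5\right) - 18 = -7 - 18 = -25$)
$\frac{P}{y} = \frac{1}{16} \left(-25\right) = - \frac{25}{16}$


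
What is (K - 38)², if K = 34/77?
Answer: 8363664/5929 ≈ 1410.6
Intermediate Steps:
K = 34/77 (K = 34*(1/77) = 34/77 ≈ 0.44156)
(K - 38)² = (34/77 - 38)² = (-2892/77)² = 8363664/5929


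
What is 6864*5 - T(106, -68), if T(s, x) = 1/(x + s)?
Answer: 1304159/38 ≈ 34320.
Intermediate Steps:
T(s, x) = 1/(s + x)
6864*5 - T(106, -68) = 6864*5 - 1/(106 - 68) = 34320 - 1/38 = 1304159/38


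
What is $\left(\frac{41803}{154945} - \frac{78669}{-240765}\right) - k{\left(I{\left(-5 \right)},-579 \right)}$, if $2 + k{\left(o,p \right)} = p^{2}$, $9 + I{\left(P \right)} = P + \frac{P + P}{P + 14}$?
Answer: $- \frac{23821295715003}{71057777} \approx -3.3524 \cdot 10^{5}$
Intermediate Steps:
$I{\left(P \right)} = -9 + P + \frac{2 P}{14 + P}$ ($I{\left(P \right)} = -9 + \left(P + \frac{P + P}{P + 14}\right) = -9 + \left(P + \frac{2 P}{14 + P}\right) = -9 + P + \frac{2 P}{14 + P}$)
$k{\left(o,p \right)} = -2 + p^{2}$
$\left(\frac{41803}{154945} - \frac{78669}{-240765}\right) - k{\left(I{\left(-5 \right)},-579 \right)} = \left(\frac{41803}{154945} - \frac{78669}{-240765}\right) - \left(-2 + \left(-579\right)^{2}\right) = \left(41803 \cdot \frac{1}{154945} - - \frac{26223}{80255}\right) - \left(-2 + 335241\right) = \left(\frac{41803}{154945} + \frac{26223}{80255}\right) - 335239 = \frac{42388700}{71057777} - 335239 = - \frac{23821295715003}{71057777}$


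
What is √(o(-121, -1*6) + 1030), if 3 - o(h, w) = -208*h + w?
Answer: 3*I*√2681 ≈ 155.34*I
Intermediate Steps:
o(h, w) = 3 - w + 208*h (o(h, w) = 3 - (-208*h + w) = 3 - (w - 208*h) = 3 + (-w + 208*h) = 3 - w + 208*h)
√(o(-121, -1*6) + 1030) = √((3 - (-1)*6 + 208*(-121)) + 1030) = √((3 - 1*(-6) - 25168) + 1030) = √((3 + 6 - 25168) + 1030) = √(-25159 + 1030) = √(-24129) = 3*I*√2681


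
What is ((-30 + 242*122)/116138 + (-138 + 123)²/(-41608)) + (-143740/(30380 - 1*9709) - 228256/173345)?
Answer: -9921439189655719301/1236789968840361320 ≈ -8.0219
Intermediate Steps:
((-30 + 242*122)/116138 + (-138 + 123)²/(-41608)) + (-143740/(30380 - 1*9709) - 228256/173345) = ((-30 + 29524)*(1/116138) + (-15)²*(-1/41608)) + (-143740/(30380 - 9709) - 228256*1/173345) = (29494*(1/116138) + 225*(-1/41608)) + (-143740/20671 - 228256/173345) = (14747/58069 - 225/41608) + (-143740*1/20671 - 228256/173345) = 600527651/2416134952 + (-143740/20671 - 228256/173345) = 600527651/2416134952 - 29634890076/3583214495 = -9921439189655719301/1236789968840361320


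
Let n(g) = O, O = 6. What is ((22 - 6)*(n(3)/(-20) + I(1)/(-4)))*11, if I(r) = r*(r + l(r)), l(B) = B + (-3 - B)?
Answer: 176/5 ≈ 35.200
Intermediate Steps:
l(B) = -3
I(r) = r*(-3 + r) (I(r) = r*(r - 3) = r*(-3 + r))
n(g) = 6
((22 - 6)*(n(3)/(-20) + I(1)/(-4)))*11 = ((22 - 6)*(6/(-20) + (1*(-3 + 1))/(-4)))*11 = (16*(6*(-1/20) + (1*(-2))*(-¼)))*11 = (16*(-3/10 - 2*(-¼)))*11 = (16*(-3/10 + ½))*11 = (16*(⅕))*11 = (16/5)*11 = 176/5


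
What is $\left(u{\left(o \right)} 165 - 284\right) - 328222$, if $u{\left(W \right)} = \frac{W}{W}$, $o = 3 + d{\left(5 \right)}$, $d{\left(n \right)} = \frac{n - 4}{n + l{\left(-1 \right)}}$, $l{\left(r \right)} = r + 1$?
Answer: $-328341$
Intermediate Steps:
$l{\left(r \right)} = 1 + r$
$d{\left(n \right)} = \frac{-4 + n}{n}$ ($d{\left(n \right)} = \frac{n - 4}{n + \left(1 - 1\right)} = \frac{-4 + n}{n + 0} = \frac{-4 + n}{n}$)
$o = \frac{16}{5}$ ($o = 3 + \frac{-4 + 5}{5} = 3 + \frac{1}{5} \cdot 1 = 3 + \frac{1}{5} = \frac{16}{5} \approx 3.2$)
$u{\left(W \right)} = 1$
$\left(u{\left(o \right)} 165 - 284\right) - 328222 = \left(1 \cdot 165 - 284\right) - 328222 = \left(165 - 284\right) - 328222 = -119 - 328222 = -328341$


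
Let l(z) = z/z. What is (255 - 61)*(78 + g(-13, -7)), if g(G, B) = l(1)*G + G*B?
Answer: 30264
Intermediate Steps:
l(z) = 1
g(G, B) = G + B*G (g(G, B) = 1*G + G*B = G + B*G)
(255 - 61)*(78 + g(-13, -7)) = (255 - 61)*(78 - 13*(1 - 7)) = 194*(78 - 13*(-6)) = 194*(78 + 78) = 194*156 = 30264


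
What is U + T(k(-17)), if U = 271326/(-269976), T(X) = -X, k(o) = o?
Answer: 719711/44996 ≈ 15.995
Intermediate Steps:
U = -45221/44996 (U = 271326*(-1/269976) = -45221/44996 ≈ -1.0050)
U + T(k(-17)) = -45221/44996 - 1*(-17) = -45221/44996 + 17 = 719711/44996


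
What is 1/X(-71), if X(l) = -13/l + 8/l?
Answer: 71/5 ≈ 14.200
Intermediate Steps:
X(l) = -5/l
1/X(-71) = 1/(-5/(-71)) = 1/(-5*(-1/71)) = 1/(5/71) = 71/5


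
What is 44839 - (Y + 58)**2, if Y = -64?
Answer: 44803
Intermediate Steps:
44839 - (Y + 58)**2 = 44839 - (-64 + 58)**2 = 44839 - 1*(-6)**2 = 44839 - 1*36 = 44839 - 36 = 44803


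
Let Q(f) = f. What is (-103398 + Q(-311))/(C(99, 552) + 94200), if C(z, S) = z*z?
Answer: -103709/104001 ≈ -0.99719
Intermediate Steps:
C(z, S) = z**2
(-103398 + Q(-311))/(C(99, 552) + 94200) = (-103398 - 311)/(99**2 + 94200) = -103709/(9801 + 94200) = -103709/104001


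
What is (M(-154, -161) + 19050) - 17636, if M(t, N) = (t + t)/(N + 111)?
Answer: 35504/25 ≈ 1420.2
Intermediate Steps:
M(t, N) = 2*t/(111 + N) (M(t, N) = (2*t)/(111 + N) = 2*t/(111 + N))
(M(-154, -161) + 19050) - 17636 = (2*(-154)/(111 - 161) + 19050) - 17636 = (2*(-154)/(-50) + 19050) - 17636 = (2*(-154)*(-1/50) + 19050) - 17636 = (154/25 + 19050) - 17636 = 476404/25 - 17636 = 35504/25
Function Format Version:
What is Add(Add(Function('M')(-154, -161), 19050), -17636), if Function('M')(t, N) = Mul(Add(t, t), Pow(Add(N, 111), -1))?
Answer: Rational(35504, 25) ≈ 1420.2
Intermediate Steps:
Function('M')(t, N) = Mul(2, t, Pow(Add(111, N), -1)) (Function('M')(t, N) = Mul(Mul(2, t), Pow(Add(111, N), -1)) = Mul(2, t, Pow(Add(111, N), -1)))
Add(Add(Function('M')(-154, -161), 19050), -17636) = Add(Add(Mul(2, -154, Pow(Add(111, -161), -1)), 19050), -17636) = Add(Add(Mul(2, -154, Pow(-50, -1)), 19050), -17636) = Add(Add(Mul(2, -154, Rational(-1, 50)), 19050), -17636) = Add(Add(Rational(154, 25), 19050), -17636) = Add(Rational(476404, 25), -17636) = Rational(35504, 25)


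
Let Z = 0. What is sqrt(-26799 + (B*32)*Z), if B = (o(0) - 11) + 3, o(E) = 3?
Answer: I*sqrt(26799) ≈ 163.7*I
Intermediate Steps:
B = -5 (B = (3 - 11) + 3 = -8 + 3 = -5)
sqrt(-26799 + (B*32)*Z) = sqrt(-26799 - 5*32*0) = sqrt(-26799 - 160*0) = sqrt(-26799 + 0) = sqrt(-26799) = I*sqrt(26799)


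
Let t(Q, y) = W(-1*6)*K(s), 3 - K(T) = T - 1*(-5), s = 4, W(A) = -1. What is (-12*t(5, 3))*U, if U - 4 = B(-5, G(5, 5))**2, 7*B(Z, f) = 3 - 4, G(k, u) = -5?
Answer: -14184/49 ≈ -289.47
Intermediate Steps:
B(Z, f) = -1/7 (B(Z, f) = (3 - 4)/7 = (1/7)*(-1) = -1/7)
U = 197/49 (U = 4 + (-1/7)**2 = 4 + 1/49 = 197/49 ≈ 4.0204)
K(T) = -2 - T (K(T) = 3 - (T - 1*(-5)) = 3 - (T + 5) = 3 - (5 + T) = 3 + (-5 - T) = -2 - T)
t(Q, y) = 6 (t(Q, y) = -(-2 - 1*4) = -(-2 - 4) = -1*(-6) = 6)
(-12*t(5, 3))*U = -12*6*(197/49) = -72*197/49 = -14184/49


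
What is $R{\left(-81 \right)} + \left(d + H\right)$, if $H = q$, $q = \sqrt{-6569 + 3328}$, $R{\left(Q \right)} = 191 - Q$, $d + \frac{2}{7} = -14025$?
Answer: $- \frac{96273}{7} + i \sqrt{3241} \approx -13753.0 + 56.93 i$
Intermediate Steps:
$d = - \frac{98177}{7}$ ($d = - \frac{2}{7} - 14025 = - \frac{98177}{7} \approx -14025.0$)
$q = i \sqrt{3241}$ ($q = \sqrt{-3241} = i \sqrt{3241} \approx 56.93 i$)
$H = i \sqrt{3241} \approx 56.93 i$
$R{\left(-81 \right)} + \left(d + H\right) = \left(191 - -81\right) - \left(\frac{98177}{7} - i \sqrt{3241}\right) = \left(191 + 81\right) - \left(\frac{98177}{7} - i \sqrt{3241}\right) = 272 - \left(\frac{98177}{7} - i \sqrt{3241}\right) = - \frac{96273}{7} + i \sqrt{3241}$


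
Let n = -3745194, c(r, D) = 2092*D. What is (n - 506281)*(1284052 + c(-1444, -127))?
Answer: -4329566092800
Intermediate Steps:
(n - 506281)*(1284052 + c(-1444, -127)) = (-3745194 - 506281)*(1284052 + 2092*(-127)) = -4251475*(1284052 - 265684) = -4251475*1018368 = -4329566092800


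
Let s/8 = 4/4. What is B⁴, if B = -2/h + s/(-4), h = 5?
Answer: 20736/625 ≈ 33.178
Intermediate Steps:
s = 8 (s = 8*(4/4) = 8*(4*(¼)) = 8*1 = 8)
B = -12/5 (B = -2/5 + 8/(-4) = -2*⅕ + 8*(-¼) = -⅖ - 2 = -12/5 ≈ -2.4000)
B⁴ = (-12/5)⁴ = 20736/625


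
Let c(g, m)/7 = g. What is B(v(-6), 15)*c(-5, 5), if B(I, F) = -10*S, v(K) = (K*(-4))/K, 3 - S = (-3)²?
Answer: -2100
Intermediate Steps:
c(g, m) = 7*g
S = -6 (S = 3 - 1*(-3)² = 3 - 1*9 = 3 - 9 = -6)
v(K) = -4 (v(K) = (-4*K)/K = -4)
B(I, F) = 60 (B(I, F) = -10*(-6) = 60)
B(v(-6), 15)*c(-5, 5) = 60*(7*(-5)) = 60*(-35) = -2100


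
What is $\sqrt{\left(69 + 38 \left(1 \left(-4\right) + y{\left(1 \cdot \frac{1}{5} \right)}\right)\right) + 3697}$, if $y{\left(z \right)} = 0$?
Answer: $\sqrt{3614} \approx 60.117$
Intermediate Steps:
$\sqrt{\left(69 + 38 \left(1 \left(-4\right) + y{\left(1 \cdot \frac{1}{5} \right)}\right)\right) + 3697} = \sqrt{\left(69 + 38 \left(1 \left(-4\right) + 0\right)\right) + 3697} = \sqrt{\left(69 + 38 \left(-4 + 0\right)\right) + 3697} = \sqrt{\left(69 + 38 \left(-4\right)\right) + 3697} = \sqrt{\left(69 - 152\right) + 3697} = \sqrt{-83 + 3697} = \sqrt{3614}$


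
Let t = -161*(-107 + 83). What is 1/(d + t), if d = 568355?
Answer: 1/572219 ≈ 1.7476e-6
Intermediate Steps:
t = 3864 (t = -161*(-24) = 3864)
1/(d + t) = 1/(568355 + 3864) = 1/572219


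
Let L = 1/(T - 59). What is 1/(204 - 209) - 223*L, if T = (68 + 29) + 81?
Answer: -1234/595 ≈ -2.0739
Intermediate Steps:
T = 178 (T = 97 + 81 = 178)
L = 1/119 (L = 1/(178 - 59) = 1/119 ≈ 0.0084034)
1/(204 - 209) - 223*L = 1/(204 - 209) - 223*1/119 = 1/(-5) - 223/119 = -⅕ - 223/119 = -1234/595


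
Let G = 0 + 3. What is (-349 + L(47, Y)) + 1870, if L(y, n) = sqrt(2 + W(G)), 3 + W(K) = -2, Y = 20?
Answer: 1521 + I*sqrt(3) ≈ 1521.0 + 1.732*I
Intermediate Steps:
G = 3
W(K) = -5 (W(K) = -3 - 2 = -5)
L(y, n) = I*sqrt(3) (L(y, n) = sqrt(2 - 5) = sqrt(-3) = I*sqrt(3))
(-349 + L(47, Y)) + 1870 = (-349 + I*sqrt(3)) + 1870 = 1521 + I*sqrt(3)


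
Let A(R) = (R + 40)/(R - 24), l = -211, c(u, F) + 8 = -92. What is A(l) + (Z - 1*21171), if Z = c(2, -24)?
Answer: -4998514/235 ≈ -21270.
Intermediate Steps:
c(u, F) = -100 (c(u, F) = -8 - 92 = -100)
A(R) = (40 + R)/(-24 + R)
Z = -100
A(l) + (Z - 1*21171) = (40 - 211)/(-24 - 211) + (-100 - 1*21171) = -171/(-235) + (-100 - 21171) = -1/235*(-171) - 21271 = 171/235 - 21271 = -4998514/235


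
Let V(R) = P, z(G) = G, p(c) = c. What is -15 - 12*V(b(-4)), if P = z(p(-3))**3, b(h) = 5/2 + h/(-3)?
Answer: 309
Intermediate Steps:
b(h) = 5/2 - h/3 (b(h) = 5*(1/2) + h*(-1/3) = 5/2 - h/3)
P = -27 (P = (-3)**3 = -27)
V(R) = -27
-15 - 12*V(b(-4)) = -15 - 12*(-27) = -15 + 324 = 309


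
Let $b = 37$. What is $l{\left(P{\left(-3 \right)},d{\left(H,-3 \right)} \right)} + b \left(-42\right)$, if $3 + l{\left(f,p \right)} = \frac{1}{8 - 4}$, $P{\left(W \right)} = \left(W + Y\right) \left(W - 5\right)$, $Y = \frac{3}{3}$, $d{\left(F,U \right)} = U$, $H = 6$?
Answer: $- \frac{6227}{4} \approx -1556.8$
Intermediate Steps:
$Y = 1$ ($Y = 3 \cdot \frac{1}{3} = 1$)
$P{\left(W \right)} = \left(1 + W\right) \left(-5 + W\right)$ ($P{\left(W \right)} = \left(W + 1\right) \left(W - 5\right) = \left(1 + W\right) \left(-5 + W\right)$)
$l{\left(f,p \right)} = - \frac{11}{4}$ ($l{\left(f,p \right)} = -3 + \frac{1}{8 - 4} = -3 + \frac{1}{4} = - \frac{11}{4}$)
$l{\left(P{\left(-3 \right)},d{\left(H,-3 \right)} \right)} + b \left(-42\right) = - \frac{11}{4} + 37 \left(-42\right) = - \frac{11}{4} - 1554 = - \frac{6227}{4}$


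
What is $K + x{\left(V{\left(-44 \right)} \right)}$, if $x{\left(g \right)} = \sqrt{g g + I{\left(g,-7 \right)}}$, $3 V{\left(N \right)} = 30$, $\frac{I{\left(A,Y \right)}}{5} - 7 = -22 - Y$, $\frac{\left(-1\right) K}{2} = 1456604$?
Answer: $-2913208 + 2 \sqrt{15} \approx -2.9132 \cdot 10^{6}$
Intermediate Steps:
$K = -2913208$ ($K = \left(-2\right) 1456604 = -2913208$)
$I{\left(A,Y \right)} = -75 - 5 Y$ ($I{\left(A,Y \right)} = 35 + 5 \left(-22 - Y\right) = 35 - \left(110 + 5 Y\right) = -75 - 5 Y$)
$V{\left(N \right)} = 10$ ($V{\left(N \right)} = \frac{1}{3} \cdot 30 = 10$)
$x{\left(g \right)} = \sqrt{-40 + g^{2}}$ ($x{\left(g \right)} = \sqrt{g g - 40} = \sqrt{g^{2} + \left(-75 + 35\right)} = \sqrt{g^{2} - 40} = \sqrt{-40 + g^{2}}$)
$K + x{\left(V{\left(-44 \right)} \right)} = -2913208 + \sqrt{-40 + 10^{2}} = -2913208 + \sqrt{-40 + 100} = -2913208 + \sqrt{60} = -2913208 + 2 \sqrt{15}$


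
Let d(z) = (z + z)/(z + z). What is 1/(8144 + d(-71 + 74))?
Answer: 1/8145 ≈ 0.00012277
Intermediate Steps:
d(z) = 1 (d(z) = (2*z)/((2*z)) = (2*z)*(1/(2*z)) = 1)
1/(8144 + d(-71 + 74)) = 1/(8144 + 1) = 1/8145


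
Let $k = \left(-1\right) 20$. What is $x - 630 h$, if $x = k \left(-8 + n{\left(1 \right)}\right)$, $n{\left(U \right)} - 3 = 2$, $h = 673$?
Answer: $-423930$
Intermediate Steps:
$n{\left(U \right)} = 5$ ($n{\left(U \right)} = 3 + 2 = 5$)
$k = -20$
$x = 60$ ($x = - 20 \left(-8 + 5\right) = \left(-20\right) \left(-3\right) = 60$)
$x - 630 h = 60 - 423990 = -423930$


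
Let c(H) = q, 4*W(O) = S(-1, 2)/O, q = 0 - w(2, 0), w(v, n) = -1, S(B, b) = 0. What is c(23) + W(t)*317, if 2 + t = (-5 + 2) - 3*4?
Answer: 1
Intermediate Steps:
t = -17 (t = -2 + ((-5 + 2) - 3*4) = -2 + (-3 - 12) = -2 - 15 = -17)
q = 1 (q = 0 - 1*(-1) = 0 + 1 = 1)
W(O) = 0 (W(O) = (0/O)/4 = (¼)*0 = 0)
c(H) = 1
c(23) + W(t)*317 = 1 + 0*317 = 1 + 0 = 1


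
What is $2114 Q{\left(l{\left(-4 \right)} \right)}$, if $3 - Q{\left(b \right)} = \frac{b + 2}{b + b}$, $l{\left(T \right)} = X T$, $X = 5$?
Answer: $\frac{53907}{10} \approx 5390.7$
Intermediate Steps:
$l{\left(T \right)} = 5 T$
$Q{\left(b \right)} = 3 - \frac{2 + b}{2 b}$ ($Q{\left(b \right)} = 3 - \frac{b + 2}{b + b} = 3 - \frac{2 + b}{2 b}$)
$2114 Q{\left(l{\left(-4 \right)} \right)} = 2114 \left(\frac{5}{2} - \frac{1}{5 \left(-4\right)}\right) = 2114 \left(\frac{5}{2} - \frac{1}{-20}\right) = 2114 \left(\frac{5}{2} - - \frac{1}{20}\right) = 2114 \left(\frac{5}{2} + \frac{1}{20}\right) = 2114 \cdot \frac{51}{20} = \frac{53907}{10}$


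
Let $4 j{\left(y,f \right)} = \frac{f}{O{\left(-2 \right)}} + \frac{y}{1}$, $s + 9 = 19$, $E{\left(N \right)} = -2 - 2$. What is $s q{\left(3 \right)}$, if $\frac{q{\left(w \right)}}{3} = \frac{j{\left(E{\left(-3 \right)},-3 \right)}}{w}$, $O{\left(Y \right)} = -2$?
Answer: $- \frac{25}{4} \approx -6.25$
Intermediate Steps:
$E{\left(N \right)} = -4$ ($E{\left(N \right)} = -2 - 2 = -4$)
$s = 10$ ($s = -9 + 19 = 10$)
$j{\left(y,f \right)} = - \frac{f}{8} + \frac{y}{4}$ ($j{\left(y,f \right)} = \frac{\frac{f}{-2} + \frac{y}{1}}{4} = \frac{f \left(- \frac{1}{2}\right) + y 1}{4} = \frac{- \frac{f}{2} + y}{4} = \frac{y - \frac{f}{2}}{4} = - \frac{f}{8} + \frac{y}{4}$)
$q{\left(w \right)} = - \frac{15}{8 w}$ ($q{\left(w \right)} = 3 \frac{\left(- \frac{1}{8}\right) \left(-3\right) + \frac{1}{4} \left(-4\right)}{w} = 3 \frac{\frac{3}{8} - 1}{w} = 3 \left(- \frac{5}{8 w}\right) = - \frac{15}{8 w}$)
$s q{\left(3 \right)} = 10 \left(- \frac{15}{8 \cdot 3}\right) = 10 \left(\left(- \frac{15}{8}\right) \frac{1}{3}\right) = 10 \left(- \frac{5}{8}\right) = - \frac{25}{4}$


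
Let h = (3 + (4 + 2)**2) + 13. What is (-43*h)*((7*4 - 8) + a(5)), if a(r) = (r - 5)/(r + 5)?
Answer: -44720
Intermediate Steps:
a(r) = (-5 + r)/(5 + r)
h = 52 (h = (3 + 6**2) + 13 = (3 + 36) + 13 = 39 + 13 = 52)
(-43*h)*((7*4 - 8) + a(5)) = (-43*52)*((7*4 - 8) + (-5 + 5)/(5 + 5)) = -2236*((28 - 8) + 0/10) = -2236*(20 + (1/10)*0) = -2236*(20 + 0) = -2236*20 = -44720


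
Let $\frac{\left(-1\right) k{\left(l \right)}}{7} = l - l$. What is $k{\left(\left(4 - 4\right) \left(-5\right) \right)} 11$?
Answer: $0$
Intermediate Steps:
$k{\left(l \right)} = 0$ ($k{\left(l \right)} = - 7 \left(l - l\right) = \left(-7\right) 0 = 0$)
$k{\left(\left(4 - 4\right) \left(-5\right) \right)} 11 = 0 \cdot 11 = 0$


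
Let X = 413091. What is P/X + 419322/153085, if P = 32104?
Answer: 10478399126/3719884455 ≈ 2.8169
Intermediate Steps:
P/X + 419322/153085 = 32104/413091 + 419322/153085 = 32104*(1/413091) + 419322*(1/153085) = 32104/413091 + 24666/9005 = 10478399126/3719884455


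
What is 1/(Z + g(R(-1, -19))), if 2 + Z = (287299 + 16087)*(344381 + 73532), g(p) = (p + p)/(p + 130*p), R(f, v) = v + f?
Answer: 131/16609352897498 ≈ 7.8871e-12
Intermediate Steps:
R(f, v) = f + v
g(p) = 2/131 (g(p) = (2*p)/((131*p)) = (2*p)*(1/(131*p)) = 2/131)
Z = 126788953416 (Z = -2 + (287299 + 16087)*(344381 + 73532) = -2 + 303386*417913 = -2 + 126788953418 = 126788953416)
1/(Z + g(R(-1, -19))) = 1/(126788953416 + 2/131) = 1/(16609352897498/131) = 131/16609352897498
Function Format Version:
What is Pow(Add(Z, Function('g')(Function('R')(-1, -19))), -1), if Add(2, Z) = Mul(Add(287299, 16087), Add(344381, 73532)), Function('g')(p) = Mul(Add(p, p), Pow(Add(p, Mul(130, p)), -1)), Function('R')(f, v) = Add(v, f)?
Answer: Rational(131, 16609352897498) ≈ 7.8871e-12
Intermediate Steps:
Function('R')(f, v) = Add(f, v)
Function('g')(p) = Rational(2, 131) (Function('g')(p) = Mul(Mul(2, p), Pow(Mul(131, p), -1)) = Mul(Mul(2, p), Mul(Rational(1, 131), Pow(p, -1))) = Rational(2, 131))
Z = 126788953416 (Z = Add(-2, Mul(Add(287299, 16087), Add(344381, 73532))) = Add(-2, Mul(303386, 417913)) = Add(-2, 126788953418) = 126788953416)
Pow(Add(Z, Function('g')(Function('R')(-1, -19))), -1) = Pow(Add(126788953416, Rational(2, 131)), -1) = Pow(Rational(16609352897498, 131), -1) = Rational(131, 16609352897498)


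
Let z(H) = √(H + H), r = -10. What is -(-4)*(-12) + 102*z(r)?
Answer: -48 + 204*I*√5 ≈ -48.0 + 456.16*I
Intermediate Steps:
z(H) = √2*√H (z(H) = √(2*H) = √2*√H)
-(-4)*(-12) + 102*z(r) = -(-4)*(-12) + 102*(√2*√(-10)) = -1*48 + 102*(√2*(I*√10)) = -48 + 102*(2*I*√5) = -48 + 204*I*√5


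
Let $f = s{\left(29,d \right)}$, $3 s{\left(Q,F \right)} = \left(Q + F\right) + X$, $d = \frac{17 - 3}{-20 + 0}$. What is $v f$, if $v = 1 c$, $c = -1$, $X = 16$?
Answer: $- \frac{443}{30} \approx -14.767$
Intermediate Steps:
$d = - \frac{7}{10}$ ($d = \frac{14}{-20} = 14 \left(- \frac{1}{20}\right) = - \frac{7}{10} \approx -0.7$)
$s{\left(Q,F \right)} = \frac{16}{3} + \frac{F}{3} + \frac{Q}{3}$ ($s{\left(Q,F \right)} = \frac{\left(Q + F\right) + 16}{3} = \frac{\left(F + Q\right) + 16}{3} = \frac{16 + F + Q}{3} = \frac{16}{3} + \frac{F}{3} + \frac{Q}{3}$)
$v = -1$ ($v = 1 \left(-1\right) = -1$)
$f = \frac{443}{30}$ ($f = \frac{16}{3} + \frac{1}{3} \left(- \frac{7}{10}\right) + \frac{1}{3} \cdot 29 = \frac{16}{3} - \frac{7}{30} + \frac{29}{3} = \frac{443}{30} \approx 14.767$)
$v f = \left(-1\right) \frac{443}{30} = - \frac{443}{30}$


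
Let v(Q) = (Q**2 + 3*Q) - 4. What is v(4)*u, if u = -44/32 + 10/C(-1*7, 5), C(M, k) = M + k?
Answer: -153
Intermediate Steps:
v(Q) = -4 + Q**2 + 3*Q
u = -51/8 (u = -44/32 + 10/(-1*7 + 5) = -44*1/32 + 10/(-7 + 5) = -11/8 + 10/(-2) = -11/8 + 10*(-1/2) = -11/8 - 5 = -51/8 ≈ -6.3750)
v(4)*u = (-4 + 4**2 + 3*4)*(-51/8) = (-4 + 16 + 12)*(-51/8) = 24*(-51/8) = -153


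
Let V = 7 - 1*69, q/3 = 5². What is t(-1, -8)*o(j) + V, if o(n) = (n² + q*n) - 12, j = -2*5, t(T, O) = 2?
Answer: -1386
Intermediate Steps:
q = 75 (q = 3*5² = 3*25 = 75)
j = -10
V = -62 (V = 7 - 69 = -62)
o(n) = -12 + n² + 75*n (o(n) = (n² + 75*n) - 12 = -12 + n² + 75*n)
t(-1, -8)*o(j) + V = 2*(-12 + (-10)² + 75*(-10)) - 62 = 2*(-12 + 100 - 750) - 62 = 2*(-662) - 62 = -1324 - 62 = -1386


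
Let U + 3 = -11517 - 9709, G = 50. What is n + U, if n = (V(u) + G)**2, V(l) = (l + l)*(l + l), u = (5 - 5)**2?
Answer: -18729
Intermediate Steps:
u = 0 (u = 0**2 = 0)
V(l) = 4*l**2 (V(l) = (2*l)*(2*l) = 4*l**2)
U = -21229 (U = -3 + (-11517 - 9709) = -3 - 21226 = -21229)
n = 2500 (n = (4*0**2 + 50)**2 = (4*0 + 50)**2 = (0 + 50)**2 = 50**2 = 2500)
n + U = 2500 - 21229 = -18729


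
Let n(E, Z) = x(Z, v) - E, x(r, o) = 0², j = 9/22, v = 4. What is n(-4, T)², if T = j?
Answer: 16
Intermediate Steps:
j = 9/22 (j = 9*(1/22) = 9/22 ≈ 0.40909)
x(r, o) = 0
T = 9/22 ≈ 0.40909
n(E, Z) = -E (n(E, Z) = 0 - E = -E)
n(-4, T)² = (-1*(-4))² = 4² = 16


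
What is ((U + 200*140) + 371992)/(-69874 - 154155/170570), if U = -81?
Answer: -13642563854/2383712467 ≈ -5.7232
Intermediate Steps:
((U + 200*140) + 371992)/(-69874 - 154155/170570) = ((-81 + 200*140) + 371992)/(-69874 - 154155/170570) = ((-81 + 28000) + 371992)/(-69874 - 154155*1/170570) = (27919 + 371992)/(-69874 - 30831/34114) = 399911/(-2383712467/34114) = 399911*(-34114/2383712467) = -13642563854/2383712467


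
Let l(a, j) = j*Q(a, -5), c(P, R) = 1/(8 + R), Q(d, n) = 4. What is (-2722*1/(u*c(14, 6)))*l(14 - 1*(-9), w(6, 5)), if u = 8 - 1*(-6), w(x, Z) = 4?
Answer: -43552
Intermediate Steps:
u = 14 (u = 8 + 6 = 14)
l(a, j) = 4*j (l(a, j) = j*4 = 4*j)
(-2722*1/(u*c(14, 6)))*l(14 - 1*(-9), w(6, 5)) = (-2722/1)*(4*4) = -2722/1*16 = -2722*1*16 = -2722*16 = -43552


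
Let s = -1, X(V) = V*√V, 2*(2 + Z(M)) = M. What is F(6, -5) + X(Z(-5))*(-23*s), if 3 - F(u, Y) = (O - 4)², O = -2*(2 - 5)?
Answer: -1 - 621*I*√2/4 ≈ -1.0 - 219.56*I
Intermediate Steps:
Z(M) = -2 + M/2
O = 6 (O = -2*(-3) = 6)
F(u, Y) = -1 (F(u, Y) = 3 - (6 - 4)² = 3 - 1*2² = 3 - 1*4 = 3 - 4 = -1)
X(V) = V^(3/2)
F(6, -5) + X(Z(-5))*(-23*s) = -1 + (-2 + (½)*(-5))^(3/2)*(-23*(-1)) = -1 + (-2 - 5/2)^(3/2)*23 = -1 + (-9/2)^(3/2)*23 = -1 - 27*I*√2/4*23 = -1 - 621*I*√2/4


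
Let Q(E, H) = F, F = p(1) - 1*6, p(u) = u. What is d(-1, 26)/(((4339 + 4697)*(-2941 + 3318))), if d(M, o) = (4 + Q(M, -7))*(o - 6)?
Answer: -5/851643 ≈ -5.8710e-6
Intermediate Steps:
F = -5 (F = 1 - 1*6 = 1 - 6 = -5)
Q(E, H) = -5
d(M, o) = 6 - o (d(M, o) = (4 - 5)*(o - 6) = -(-6 + o) = 6 - o)
d(-1, 26)/(((4339 + 4697)*(-2941 + 3318))) = (6 - 1*26)/(((4339 + 4697)*(-2941 + 3318))) = (6 - 26)/((9036*377)) = -20/3406572 = -20*1/3406572 = -5/851643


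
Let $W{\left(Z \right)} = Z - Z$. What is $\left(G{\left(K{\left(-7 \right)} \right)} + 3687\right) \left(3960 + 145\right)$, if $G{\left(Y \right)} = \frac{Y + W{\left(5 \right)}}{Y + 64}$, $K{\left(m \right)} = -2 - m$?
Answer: $\frac{1044344840}{69} \approx 1.5135 \cdot 10^{7}$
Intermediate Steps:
$W{\left(Z \right)} = 0$
$G{\left(Y \right)} = \frac{Y}{64 + Y}$ ($G{\left(Y \right)} = \frac{Y + 0}{Y + 64} = \frac{Y}{64 + Y}$)
$\left(G{\left(K{\left(-7 \right)} \right)} + 3687\right) \left(3960 + 145\right) = \left(\frac{-2 - -7}{64 - -5} + 3687\right) \left(3960 + 145\right) = \left(\frac{-2 + 7}{64 + \left(-2 + 7\right)} + 3687\right) 4105 = \left(\frac{5}{64 + 5} + 3687\right) 4105 = \left(\frac{5}{69} + 3687\right) 4105 = \frac{254408}{69} \cdot 4105 = \frac{1044344840}{69}$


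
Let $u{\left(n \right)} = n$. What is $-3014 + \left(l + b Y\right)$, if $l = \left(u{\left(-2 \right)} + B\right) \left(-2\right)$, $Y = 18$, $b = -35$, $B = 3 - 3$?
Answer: $-3640$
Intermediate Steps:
$B = 0$
$l = 4$ ($l = \left(-2 + 0\right) \left(-2\right) = \left(-2\right) \left(-2\right) = 4$)
$-3014 + \left(l + b Y\right) = -3014 + \left(4 - 630\right) = -3014 - 626 = -3640$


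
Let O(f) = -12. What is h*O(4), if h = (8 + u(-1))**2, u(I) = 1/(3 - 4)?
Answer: -588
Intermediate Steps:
u(I) = -1 (u(I) = 1/(-1) = -1)
h = 49 (h = (8 - 1)**2 = 7**2 = 49)
h*O(4) = 49*(-12) = -588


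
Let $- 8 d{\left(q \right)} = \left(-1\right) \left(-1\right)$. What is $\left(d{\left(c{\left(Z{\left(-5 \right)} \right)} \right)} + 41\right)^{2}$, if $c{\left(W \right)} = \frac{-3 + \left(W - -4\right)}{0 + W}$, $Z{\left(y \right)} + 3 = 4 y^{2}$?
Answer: $\frac{106929}{64} \approx 1670.8$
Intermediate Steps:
$Z{\left(y \right)} = -3 + 4 y^{2}$
$c{\left(W \right)} = \frac{1 + W}{W}$ ($c{\left(W \right)} = \frac{-3 + \left(W + 4\right)}{W} = \frac{-3 + \left(4 + W\right)}{W} = \frac{1 + W}{W}$)
$d{\left(q \right)} = - \frac{1}{8}$ ($d{\left(q \right)} = - \frac{\left(-1\right) \left(-1\right)}{8} = \left(- \frac{1}{8}\right) 1 = - \frac{1}{8}$)
$\left(d{\left(c{\left(Z{\left(-5 \right)} \right)} \right)} + 41\right)^{2} = \left(- \frac{1}{8} + 41\right)^{2} = \left(\frac{327}{8}\right)^{2} = \frac{106929}{64}$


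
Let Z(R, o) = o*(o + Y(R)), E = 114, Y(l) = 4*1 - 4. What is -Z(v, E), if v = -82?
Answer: -12996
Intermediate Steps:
Y(l) = 0 (Y(l) = 4 - 4 = 0)
Z(R, o) = o² (Z(R, o) = o*(o + 0) = o*o = o²)
-Z(v, E) = -1*114² = -1*12996 = -12996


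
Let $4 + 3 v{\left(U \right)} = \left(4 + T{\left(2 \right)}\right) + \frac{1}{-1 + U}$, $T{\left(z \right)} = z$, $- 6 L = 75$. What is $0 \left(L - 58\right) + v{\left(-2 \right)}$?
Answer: $\frac{5}{9} \approx 0.55556$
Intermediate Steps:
$L = - \frac{25}{2}$ ($L = \left(- \frac{1}{6}\right) 75 = - \frac{25}{2} \approx -12.5$)
$v{\left(U \right)} = \frac{2}{3} + \frac{1}{3 \left(-1 + U\right)}$ ($v{\left(U \right)} = - \frac{4}{3} + \frac{\left(4 + 2\right) + \frac{1}{-1 + U}}{3} = - \frac{4}{3} + \frac{6 + \frac{1}{-1 + U}}{3} = - \frac{4}{3} + \left(2 + \frac{1}{3 \left(-1 + U\right)}\right) = \frac{2}{3} + \frac{1}{3 \left(-1 + U\right)}$)
$0 \left(L - 58\right) + v{\left(-2 \right)} = 0 \left(- \frac{25}{2} - 58\right) + \frac{-1 + 2 \left(-2\right)}{3 \left(-1 - 2\right)} = 0 \left(- \frac{25}{2} - 58\right) + \frac{-1 - 4}{3 \left(-3\right)} = 0 \left(- \frac{141}{2}\right) + \frac{1}{3} \left(- \frac{1}{3}\right) \left(-5\right) = 0 + \frac{5}{9} = \frac{5}{9}$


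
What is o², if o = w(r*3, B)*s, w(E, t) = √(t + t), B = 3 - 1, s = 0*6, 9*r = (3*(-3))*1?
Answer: 0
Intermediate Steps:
r = -1 (r = ((3*(-3))*1)/9 = (-9*1)/9 = (⅑)*(-9) = -1)
s = 0
B = 2
w(E, t) = √2*√t (w(E, t) = √(2*t) = √2*√t)
o = 0 (o = (√2*√2)*0 = 2*0 = 0)
o² = 0² = 0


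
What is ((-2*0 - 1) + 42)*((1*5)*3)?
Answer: 615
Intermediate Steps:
((-2*0 - 1) + 42)*((1*5)*3) = ((0 - 1) + 42)*(5*3) = (-1 + 42)*15 = 41*15 = 615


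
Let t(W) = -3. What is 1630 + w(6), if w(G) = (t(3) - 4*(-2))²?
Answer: 1655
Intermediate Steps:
w(G) = 25 (w(G) = (-3 - 4*(-2))² = (-3 + 8)² = 5² = 25)
1630 + w(6) = 1630 + 25 = 1655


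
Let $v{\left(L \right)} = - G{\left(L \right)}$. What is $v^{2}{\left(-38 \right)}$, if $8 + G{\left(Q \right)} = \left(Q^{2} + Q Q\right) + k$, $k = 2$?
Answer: $8305924$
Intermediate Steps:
$G{\left(Q \right)} = -6 + 2 Q^{2}$ ($G{\left(Q \right)} = -8 + \left(\left(Q^{2} + Q Q\right) + 2\right) = -8 + \left(\left(Q^{2} + Q^{2}\right) + 2\right) = -8 + \left(2 Q^{2} + 2\right) = -8 + \left(2 + 2 Q^{2}\right) = -6 + 2 Q^{2}$)
$v{\left(L \right)} = 6 - 2 L^{2}$ ($v{\left(L \right)} = - (-6 + 2 L^{2}) = 6 - 2 L^{2}$)
$v^{2}{\left(-38 \right)} = \left(6 - 2 \left(-38\right)^{2}\right)^{2} = \left(6 - 2888\right)^{2} = \left(-2882\right)^{2} = 8305924$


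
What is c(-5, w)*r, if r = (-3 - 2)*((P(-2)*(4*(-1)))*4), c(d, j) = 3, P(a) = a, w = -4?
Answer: -480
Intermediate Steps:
r = -160 (r = (-3 - 2)*(-8*(-1)*4) = -5*(-2*(-4))*4 = -40*4 = -5*32 = -160)
c(-5, w)*r = 3*(-160) = -480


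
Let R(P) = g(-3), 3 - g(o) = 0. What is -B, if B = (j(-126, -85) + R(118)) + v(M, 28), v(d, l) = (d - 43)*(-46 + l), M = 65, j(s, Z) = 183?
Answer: 210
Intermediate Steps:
g(o) = 3 (g(o) = 3 - 1*0 = 3 + 0 = 3)
R(P) = 3
v(d, l) = (-46 + l)*(-43 + d) (v(d, l) = (-43 + d)*(-46 + l) = (-46 + l)*(-43 + d))
B = -210 (B = (183 + 3) + (1978 - 46*65 - 43*28 + 65*28) = 186 + (1978 - 2990 - 1204 + 1820) = 186 - 396 = -210)
-B = -1*(-210) = 210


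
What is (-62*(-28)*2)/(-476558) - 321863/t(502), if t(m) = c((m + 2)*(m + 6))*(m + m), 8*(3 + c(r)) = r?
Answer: -132469144721/7655666944116 ≈ -0.017303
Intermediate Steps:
c(r) = -3 + r/8
t(m) = 2*m*(-3 + (2 + m)*(6 + m)/8) (t(m) = (-3 + ((m + 2)*(m + 6))/8)*(m + m) = (-3 + ((2 + m)*(6 + m))/8)*(2*m) = (-3 + (2 + m)*(6 + m)/8)*(2*m) = 2*m*(-3 + (2 + m)*(6 + m)/8))
(-62*(-28)*2)/(-476558) - 321863/t(502) = (-62*(-28)*2)/(-476558) - 321863*2/(251*(-12 + 502**2 + 8*502)) = (1736*2)*(-1/476558) - 321863*2/(251*(-12 + 252004 + 4016)) = 3472*(-1/476558) - 321863/((1/4)*502*256008) = -1736/238279 - 321863/32129004 = -132469144721/7655666944116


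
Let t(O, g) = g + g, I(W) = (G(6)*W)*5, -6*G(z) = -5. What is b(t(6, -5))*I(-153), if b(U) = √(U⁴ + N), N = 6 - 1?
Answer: -1275*√10005/2 ≈ -63766.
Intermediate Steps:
G(z) = ⅚ (G(z) = -⅙*(-5) = ⅚)
N = 5
I(W) = 25*W/6 (I(W) = (5*W/6)*5 = 25*W/6)
t(O, g) = 2*g
b(U) = √(5 + U⁴) (b(U) = √(U⁴ + 5) = √(5 + U⁴))
b(t(6, -5))*I(-153) = √(5 + (2*(-5))⁴)*((25/6)*(-153)) = √(5 + (-10)⁴)*(-1275/2) = √(5 + 10000)*(-1275/2) = √10005*(-1275/2) = -1275*√10005/2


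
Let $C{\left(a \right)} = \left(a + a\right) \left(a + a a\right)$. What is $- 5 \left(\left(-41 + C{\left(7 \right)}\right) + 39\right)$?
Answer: $-3910$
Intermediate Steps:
$C{\left(a \right)} = 2 a \left(a + a^{2}\right)$
$- 5 \left(\left(-41 + C{\left(7 \right)}\right) + 39\right) = - 5 \left(\left(-41 + 2 \cdot 7^{2} \left(1 + 7\right)\right) + 39\right) = - 5 \left(\left(-41 + 2 \cdot 49 \cdot 8\right) + 39\right) = - 5 \left(\left(-41 + 784\right) + 39\right) = - 5 \left(743 + 39\right) = \left(-5\right) 782 = -3910$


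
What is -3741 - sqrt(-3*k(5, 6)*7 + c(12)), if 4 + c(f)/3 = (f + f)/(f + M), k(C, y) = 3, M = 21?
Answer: -3741 - 3*I*sqrt(979)/11 ≈ -3741.0 - 8.5334*I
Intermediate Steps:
c(f) = -12 + 6*f/(21 + f) (c(f) = -12 + 3*((f + f)/(f + 21)) = -12 + 3*((2*f)/(21 + f)) = -12 + 3*(2*f/(21 + f)) = -12 + 6*f/(21 + f))
-3741 - sqrt(-3*k(5, 6)*7 + c(12)) = -3741 - sqrt(-3*3*7 + 6*(-42 - 1*12)/(21 + 12)) = -3741 - sqrt(-9*7 + 6*(-42 - 12)/33) = -3741 - sqrt(-63 + 6*(1/33)*(-54)) = -3741 - sqrt(-63 - 108/11) = -3741 - sqrt(-801/11) = -3741 - 3*I*sqrt(979)/11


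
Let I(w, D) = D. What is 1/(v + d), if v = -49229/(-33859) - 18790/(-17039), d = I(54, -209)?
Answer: -576923501/119101988168 ≈ -0.0048439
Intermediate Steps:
d = -209
v = 1475023541/576923501 (v = -49229*(-1/33859) - 18790*(-1/17039) = 49229/33859 + 18790/17039 = 1475023541/576923501 ≈ 2.5567)
1/(v + d) = 1/(1475023541/576923501 - 209) = 1/(-119101988168/576923501) = -576923501/119101988168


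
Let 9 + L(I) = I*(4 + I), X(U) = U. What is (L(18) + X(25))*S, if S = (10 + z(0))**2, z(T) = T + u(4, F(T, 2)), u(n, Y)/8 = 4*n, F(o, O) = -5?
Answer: 7846128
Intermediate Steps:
u(n, Y) = 32*n (u(n, Y) = 8*(4*n) = 32*n)
z(T) = 128 + T (z(T) = T + 32*4 = T + 128 = 128 + T)
L(I) = -9 + I*(4 + I)
S = 19044 (S = (10 + (128 + 0))**2 = (10 + 128)**2 = 138**2 = 19044)
(L(18) + X(25))*S = ((-9 + 18**2 + 4*18) + 25)*19044 = ((-9 + 324 + 72) + 25)*19044 = (387 + 25)*19044 = 412*19044 = 7846128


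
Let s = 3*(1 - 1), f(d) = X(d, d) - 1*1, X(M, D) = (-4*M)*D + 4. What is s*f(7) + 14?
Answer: 14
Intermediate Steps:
X(M, D) = 4 - 4*D*M (X(M, D) = -4*D*M + 4 = 4 - 4*D*M)
f(d) = 3 - 4*d² (f(d) = (4 - 4*d*d) - 1*1 = (4 - 4*d²) - 1 = 3 - 4*d²)
s = 0 (s = 3*0 = 0)
s*f(7) + 14 = 0*(3 - 4*7²) + 14 = 0*(3 - 4*49) + 14 = 0*(3 - 196) + 14 = 0*(-193) + 14 = 0 + 14 = 14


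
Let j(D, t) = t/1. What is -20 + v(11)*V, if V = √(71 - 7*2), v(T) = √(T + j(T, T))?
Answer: -20 + √1254 ≈ 15.412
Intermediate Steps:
j(D, t) = t (j(D, t) = t*1 = t)
v(T) = √2*√T (v(T) = √(T + T) = √(2*T) = √2*√T)
V = √57 (V = √(71 - 14) = √57 ≈ 7.5498)
-20 + v(11)*V = -20 + (√2*√11)*√57 = -20 + √22*√57 = -20 + √1254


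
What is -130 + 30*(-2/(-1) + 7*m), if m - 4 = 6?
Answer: 2030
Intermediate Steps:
m = 10 (m = 4 + 6 = 10)
-130 + 30*(-2/(-1) + 7*m) = -130 + 30*(-2/(-1) + 7*10) = -130 + 30*(-2*(-1) + 70) = -130 + 30*(2 + 70) = -130 + 30*72 = -130 + 2160 = 2030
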